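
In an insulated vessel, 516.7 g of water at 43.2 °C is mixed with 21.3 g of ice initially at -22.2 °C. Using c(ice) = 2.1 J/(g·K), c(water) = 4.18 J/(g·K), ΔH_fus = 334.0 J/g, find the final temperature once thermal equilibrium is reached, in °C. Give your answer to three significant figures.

T_f = 37.9 °C

Heat to bring ice to 0 °C and melt it: q₁ = 21.3×2.1×22.2 + 21.3×334.0 = 8107.2 J
Heat the water can supply cooling to 0 °C: 516.7×4.18×43.2 = 93303.6 J > q₁, so all ice melts.
Energy balance: 516.7×4.18×(43.2 − T) = 8107.2 + 21.3×4.18×(T − 0)
2159.806(43.2 − T) = 8107.2 + 89.034 T
93303.6 − 8107.2 = 2248.840 T
T = 85196.4 / 2248.840 = 37.88 °C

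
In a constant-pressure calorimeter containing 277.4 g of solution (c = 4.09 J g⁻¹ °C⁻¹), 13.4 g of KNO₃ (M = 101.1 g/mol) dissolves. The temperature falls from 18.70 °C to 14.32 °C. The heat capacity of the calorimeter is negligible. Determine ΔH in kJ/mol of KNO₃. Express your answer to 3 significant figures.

ΔH = 37.5 kJ/mol

|ΔT| = |14.32 − 18.70| = 4.38 °C
|q_surr| = (277.4 × 4.09) × 4.38 = 1134.566 × 4.38 = 4969 J
n(KNO₃) = 13.4 / 101.1 = 0.1325 mol
Temperature fell, so q_rxn = +|q_surr| = 4.969 kJ
ΔH = q_rxn / n = 37.50 kJ/mol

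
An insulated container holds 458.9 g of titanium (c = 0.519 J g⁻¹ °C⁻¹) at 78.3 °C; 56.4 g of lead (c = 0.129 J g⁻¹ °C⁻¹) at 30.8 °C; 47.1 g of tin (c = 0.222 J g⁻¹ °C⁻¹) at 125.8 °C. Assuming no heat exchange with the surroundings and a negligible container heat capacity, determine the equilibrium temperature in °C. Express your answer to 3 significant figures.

T_f = 78.9 °C

Σ mᵢcᵢ(T − Tᵢ) = 0  ⇒  T = Σ mᵢcᵢTᵢ / Σ mᵢcᵢ
Σ mᵢcᵢ = 458.9×0.519 + 56.4×0.129 + 47.1×0.222 = 255.9009
Σ mᵢcᵢTᵢ = 238.1691×78.3 + 7.2756×30.8 + 10.4562×125.8 = 20188
T = 20188 / 255.9009 = 78.89 °C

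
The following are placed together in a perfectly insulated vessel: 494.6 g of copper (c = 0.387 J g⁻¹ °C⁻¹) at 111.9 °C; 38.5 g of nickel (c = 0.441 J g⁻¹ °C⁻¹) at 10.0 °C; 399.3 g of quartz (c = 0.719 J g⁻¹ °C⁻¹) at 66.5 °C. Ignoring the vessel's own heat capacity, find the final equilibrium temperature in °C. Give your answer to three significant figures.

Σ mᵢcᵢ(T − Tᵢ) = 0  ⇒  T = Σ mᵢcᵢTᵢ / Σ mᵢcᵢ
Σ mᵢcᵢ = 494.6×0.387 + 38.5×0.441 + 399.3×0.719 = 495.4854
Σ mᵢcᵢTᵢ = 191.4102×111.9 + 16.9785×10.0 + 287.0967×66.5 = 40681
T = 40681 / 495.4854 = 82.10 °C

T_f = 82.1 °C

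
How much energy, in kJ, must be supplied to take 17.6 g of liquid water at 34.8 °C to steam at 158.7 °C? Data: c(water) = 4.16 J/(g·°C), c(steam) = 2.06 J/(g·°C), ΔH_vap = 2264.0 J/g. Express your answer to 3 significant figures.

q1 (heat water 34.8→100.0 °C): 17.6 × 4.16 × 65.2 = 4774 J
q2 (vaporize at 100 °C): 17.6 × 2264.0 = 39846 J
q3 (heat steam 100.0→158.7 °C): 17.6 × 2.06 × 58.7 = 2128 J
Total: 4774 + 39846 + 2128 = 46748 J = 46.7 kJ

q = 46.7 kJ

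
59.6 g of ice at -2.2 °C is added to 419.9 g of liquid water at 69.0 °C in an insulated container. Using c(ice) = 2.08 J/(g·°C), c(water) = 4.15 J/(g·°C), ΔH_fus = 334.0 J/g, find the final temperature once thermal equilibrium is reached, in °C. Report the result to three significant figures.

Heat to bring ice to 0 °C and melt it: q₁ = 59.6×2.08×2.2 + 59.6×334.0 = 20179 J
Heat the water can supply cooling to 0 °C: 419.9×4.15×69.0 = 120238 J > q₁, so all ice melts.
Energy balance: 419.9×4.15×(69.0 − T) = 20179 + 59.6×4.15×(T − 0)
1742.585(69.0 − T) = 20179 + 247.34 T
120238 − 20179 = 1989.925 T
T = 100059 / 1989.925 = 50.28 °C

T_f = 50.3 °C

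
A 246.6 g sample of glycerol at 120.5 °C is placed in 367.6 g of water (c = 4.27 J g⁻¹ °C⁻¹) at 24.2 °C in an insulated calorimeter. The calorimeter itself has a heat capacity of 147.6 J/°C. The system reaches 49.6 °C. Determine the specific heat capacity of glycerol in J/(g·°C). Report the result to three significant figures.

c = 2.49 J/(g·°C)

q_gained = (367.6 × 4.27 + 147.6) × (49.6 − 24.2) = 43620 J
q_lost = 246.6 × c × (120.5 − 49.6) = 17483.94 c
Set equal: c = 43620 / 17483.94 = 2.49 J/(g·°C)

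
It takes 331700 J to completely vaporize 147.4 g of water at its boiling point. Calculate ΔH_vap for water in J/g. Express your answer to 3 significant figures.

ΔH_vap = 2250 J/g

ΔH_vap = q / m = 331700 / 147.4 = 2250 J/g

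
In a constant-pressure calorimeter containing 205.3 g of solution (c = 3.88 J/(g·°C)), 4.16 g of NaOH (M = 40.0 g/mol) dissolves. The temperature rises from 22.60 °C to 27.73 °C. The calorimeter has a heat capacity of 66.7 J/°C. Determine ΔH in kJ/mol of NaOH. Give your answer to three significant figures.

|ΔT| = |27.73 − 22.60| = 5.13 °C
|q_surr| = (205.3 × 3.88 + 66.7) × 5.13 = 863.264 × 5.13 = 4429 J
n(NaOH) = 4.16 / 40.0 = 0.1040 mol
Temperature rose, so q_rxn = −|q_surr| = -4.429 kJ
ΔH = q_rxn / n = -42.59 kJ/mol

ΔH = -42.6 kJ/mol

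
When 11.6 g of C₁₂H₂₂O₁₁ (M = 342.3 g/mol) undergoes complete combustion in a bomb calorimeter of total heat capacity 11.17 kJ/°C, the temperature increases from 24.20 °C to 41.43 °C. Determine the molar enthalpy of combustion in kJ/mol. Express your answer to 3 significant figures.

ΔH = -5680 kJ/mol

ΔT = 41.43 − 24.20 = 17.23 °C
q_cal = C_cal × ΔT = 11.17 × 17.23 = 192.4591 kJ
n = 11.6 / 342.3 = 0.03389 mol
q_rxn = −q_cal = -192.4591 kJ
ΔH = -192.4591 / 0.03389 = -5679 kJ/mol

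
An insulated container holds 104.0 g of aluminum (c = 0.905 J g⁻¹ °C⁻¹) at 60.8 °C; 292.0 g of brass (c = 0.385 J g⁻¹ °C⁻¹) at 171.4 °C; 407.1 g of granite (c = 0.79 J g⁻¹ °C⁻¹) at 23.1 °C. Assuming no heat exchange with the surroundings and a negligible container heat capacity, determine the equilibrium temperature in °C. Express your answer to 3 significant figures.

T_f = 61.4 °C

Σ mᵢcᵢ(T − Tᵢ) = 0  ⇒  T = Σ mᵢcᵢTᵢ / Σ mᵢcᵢ
Σ mᵢcᵢ = 104.0×0.905 + 292.0×0.385 + 407.1×0.79 = 528.149
Σ mᵢcᵢTᵢ = 94.12×60.8 + 112.42×171.4 + 321.609×23.1 = 32420
T = 32420 / 528.149 = 61.38 °C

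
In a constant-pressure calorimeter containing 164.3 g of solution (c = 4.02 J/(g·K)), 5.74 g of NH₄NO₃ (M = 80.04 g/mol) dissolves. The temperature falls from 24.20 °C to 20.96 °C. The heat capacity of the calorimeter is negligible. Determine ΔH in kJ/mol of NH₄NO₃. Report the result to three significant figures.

ΔH = 29.8 kJ/mol

|ΔT| = |20.96 − 24.20| = 3.24 °C
|q_surr| = (164.3 × 4.02) × 3.24 = 660.486 × 3.24 = 2140 J
n(NH₄NO₃) = 5.74 / 80.04 = 0.07171 mol
Temperature fell, so q_rxn = +|q_surr| = 2.140 kJ
ΔH = q_rxn / n = 29.84 kJ/mol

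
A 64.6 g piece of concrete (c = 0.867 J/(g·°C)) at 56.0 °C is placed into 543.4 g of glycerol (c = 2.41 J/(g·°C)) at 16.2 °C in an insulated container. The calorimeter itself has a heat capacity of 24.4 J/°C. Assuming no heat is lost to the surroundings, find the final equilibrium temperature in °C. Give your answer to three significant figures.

T_f = 17.8 °C

Heat lost by concrete = heat gained by glycerol + calorimeter.
(64.6)(0.867)(56.0 − T) = [(543.4)(2.41) + 24.4](T − 16.2)
56.0082 (56.0 − T) = 1333.994 (T − 16.2)
3136.5 − 56.0082 T = 1333.994 T − 21611
24747.5 = 1390.0022 T
T = 17.80 °C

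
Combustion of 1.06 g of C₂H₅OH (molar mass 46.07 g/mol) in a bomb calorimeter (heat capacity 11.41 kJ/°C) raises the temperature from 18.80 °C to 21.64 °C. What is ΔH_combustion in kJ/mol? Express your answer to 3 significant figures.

ΔT = 21.64 − 18.80 = 2.84 °C
q_cal = C_cal × ΔT = 11.41 × 2.84 = 32.4044 kJ
n = 1.06 / 46.07 = 0.02301 mol
q_rxn = −q_cal = -32.4044 kJ
ΔH = -32.4044 / 0.02301 = -1408 kJ/mol

ΔH = -1410 kJ/mol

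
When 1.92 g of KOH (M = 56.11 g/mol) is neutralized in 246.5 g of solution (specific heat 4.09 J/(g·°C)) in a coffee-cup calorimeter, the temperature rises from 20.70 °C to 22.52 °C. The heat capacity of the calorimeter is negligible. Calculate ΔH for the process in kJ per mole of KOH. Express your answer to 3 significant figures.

|ΔT| = |22.52 − 20.70| = 1.82 °C
|q_surr| = (246.5 × 4.09) × 1.82 = 1008.185 × 1.82 = 1835 J
n(KOH) = 1.92 / 56.11 = 0.03422 mol
Temperature rose, so q_rxn = −|q_surr| = -1.835 kJ
ΔH = q_rxn / n = -53.62 kJ/mol

ΔH = -53.6 kJ/mol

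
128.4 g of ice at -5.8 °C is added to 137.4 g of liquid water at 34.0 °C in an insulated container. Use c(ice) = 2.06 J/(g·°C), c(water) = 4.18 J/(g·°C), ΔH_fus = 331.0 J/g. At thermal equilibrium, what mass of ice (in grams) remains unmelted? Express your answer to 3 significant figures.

Heat to warm all ice to 0 °C: 128.4×2.06×5.8 = 1534.1 J
Heat released by water cooling to 0 °C: 137.4×4.18×34.0 = 19527 J
19527 J < 1534.1 + 128.4×331.0 = 44034.5 J, so not all ice melts; final T = 0 °C.
Heat left for melting: 19527 − 1534.1 = 17992.9 J
Mass melted = 17992.9 / 331.0 = 54.36 g
Ice remaining = 128.4 − 54.36 = 74.04 g

m_ice remaining = 74.0 g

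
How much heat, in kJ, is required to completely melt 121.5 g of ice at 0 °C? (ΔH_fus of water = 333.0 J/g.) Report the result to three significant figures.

q = m × ΔH_fus = 121.5 × 333.0 = 40460 J = 40.5 kJ

q = 40.5 kJ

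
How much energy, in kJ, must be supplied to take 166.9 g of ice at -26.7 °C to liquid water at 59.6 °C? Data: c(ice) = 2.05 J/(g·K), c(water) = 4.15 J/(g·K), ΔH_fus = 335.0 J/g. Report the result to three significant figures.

q = 106 kJ

q1 (heat ice -26.7→0.0 °C): 166.9 × 2.05 × 26.7 = 9135 J
q2 (melt at 0 °C): 166.9 × 335.0 = 55912 J
q3 (heat water 0.0→59.6 °C): 166.9 × 4.15 × 59.6 = 41281 J
Total: 9135 + 55912 + 41281 = 106328 J = 106 kJ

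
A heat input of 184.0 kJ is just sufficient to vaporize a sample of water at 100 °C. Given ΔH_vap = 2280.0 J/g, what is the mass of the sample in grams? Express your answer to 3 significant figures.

m = q / ΔH_vap = 184000 J / 2280.0 J/g = 80.7 g

m = 80.7 g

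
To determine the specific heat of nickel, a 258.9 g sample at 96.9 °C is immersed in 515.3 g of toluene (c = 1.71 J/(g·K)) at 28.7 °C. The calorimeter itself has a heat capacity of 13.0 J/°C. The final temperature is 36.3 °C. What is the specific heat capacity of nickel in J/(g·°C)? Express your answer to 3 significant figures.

c = 0.433 J/(g·°C)

q_gained = (515.3 × 1.71 + 13.0) × (36.3 − 28.7) = 6796 J
q_lost = 258.9 × c × (96.9 − 36.3) = 15689.34 c
Set equal: c = 6796 / 15689.34 = 0.433 J/(g·°C)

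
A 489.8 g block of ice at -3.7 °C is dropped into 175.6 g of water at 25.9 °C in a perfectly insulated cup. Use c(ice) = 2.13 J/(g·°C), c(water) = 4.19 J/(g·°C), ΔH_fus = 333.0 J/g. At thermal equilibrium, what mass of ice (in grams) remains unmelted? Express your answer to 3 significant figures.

m_ice remaining = 444 g

Heat to warm all ice to 0 °C: 489.8×2.13×3.7 = 3860.1 J
Heat released by water cooling to 0 °C: 175.6×4.19×25.9 = 19056 J
19056 J < 3860.1 + 489.8×333.0 = 166963.5 J, so not all ice melts; final T = 0 °C.
Heat left for melting: 19056 − 3860.1 = 15195.9 J
Mass melted = 15195.9 / 333.0 = 45.63 g
Ice remaining = 489.8 − 45.63 = 444.17 g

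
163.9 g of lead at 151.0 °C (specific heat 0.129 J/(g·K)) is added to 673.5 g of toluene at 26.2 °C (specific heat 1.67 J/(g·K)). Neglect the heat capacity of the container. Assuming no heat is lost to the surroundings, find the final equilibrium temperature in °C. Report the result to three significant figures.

Heat lost by lead = heat gained by toluene.
(163.9)(0.129)(151.0 − T) = (673.5)(1.67)(T − 26.2)
21.1431 (151.0 − T) = 1124.745 (T − 26.2)
3192.6 − 21.1431 T = 1124.745 T − 29468
32660.6 = 1145.8881 T
T = 28.50 °C

T_f = 28.5 °C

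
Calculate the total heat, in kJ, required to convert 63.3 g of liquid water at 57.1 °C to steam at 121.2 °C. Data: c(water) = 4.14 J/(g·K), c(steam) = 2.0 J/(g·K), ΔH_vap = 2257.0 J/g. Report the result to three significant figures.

q = 157 kJ

q1 (heat water 57.1→100.0 °C): 63.3 × 4.14 × 42.9 = 11242 J
q2 (vaporize at 100 °C): 63.3 × 2257.0 = 142868 J
q3 (heat steam 100.0→121.2 °C): 63.3 × 2.0 × 21.2 = 2684 J
Total: 11242 + 142868 + 2684 = 156794 J = 157 kJ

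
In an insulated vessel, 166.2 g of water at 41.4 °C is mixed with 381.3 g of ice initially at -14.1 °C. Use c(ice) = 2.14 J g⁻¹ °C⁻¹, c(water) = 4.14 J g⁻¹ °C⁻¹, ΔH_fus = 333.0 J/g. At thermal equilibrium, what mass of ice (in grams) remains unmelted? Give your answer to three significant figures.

Heat to warm all ice to 0 °C: 381.3×2.14×14.1 = 11505 J
Heat released by water cooling to 0 °C: 166.2×4.14×41.4 = 28486 J
28486 J < 11505 + 381.3×333.0 = 138477.9 J, so not all ice melts; final T = 0 °C.
Heat left for melting: 28486 − 11505 = 16981 J
Mass melted = 16981 / 333.0 = 50.99 g
Ice remaining = 381.3 − 50.99 = 330.31 g

m_ice remaining = 330 g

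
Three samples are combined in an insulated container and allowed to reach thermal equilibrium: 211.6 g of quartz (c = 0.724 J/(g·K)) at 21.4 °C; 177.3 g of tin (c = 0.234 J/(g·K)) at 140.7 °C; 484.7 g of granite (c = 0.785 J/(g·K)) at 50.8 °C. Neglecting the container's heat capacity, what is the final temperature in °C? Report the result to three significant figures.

T_f = 49.5 °C

Σ mᵢcᵢ(T − Tᵢ) = 0  ⇒  T = Σ mᵢcᵢTᵢ / Σ mᵢcᵢ
Σ mᵢcᵢ = 211.6×0.724 + 177.3×0.234 + 484.7×0.785 = 575.1761
Σ mᵢcᵢTᵢ = 153.1984×21.4 + 41.4882×140.7 + 380.4895×50.8 = 28445
T = 28445 / 575.1761 = 49.45 °C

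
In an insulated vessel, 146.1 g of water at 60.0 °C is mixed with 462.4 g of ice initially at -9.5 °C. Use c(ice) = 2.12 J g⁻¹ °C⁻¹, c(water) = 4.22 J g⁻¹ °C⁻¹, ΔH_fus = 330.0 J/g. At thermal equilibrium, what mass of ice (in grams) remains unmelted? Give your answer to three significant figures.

Heat to warm all ice to 0 °C: 462.4×2.12×9.5 = 9312.7 J
Heat released by water cooling to 0 °C: 146.1×4.22×60.0 = 36993 J
36993 J < 9312.7 + 462.4×330.0 = 161904.7 J, so not all ice melts; final T = 0 °C.
Heat left for melting: 36993 − 9312.7 = 27680.3 J
Mass melted = 27680.3 / 330.0 = 83.88 g
Ice remaining = 462.4 − 83.88 = 378.52 g

m_ice remaining = 379 g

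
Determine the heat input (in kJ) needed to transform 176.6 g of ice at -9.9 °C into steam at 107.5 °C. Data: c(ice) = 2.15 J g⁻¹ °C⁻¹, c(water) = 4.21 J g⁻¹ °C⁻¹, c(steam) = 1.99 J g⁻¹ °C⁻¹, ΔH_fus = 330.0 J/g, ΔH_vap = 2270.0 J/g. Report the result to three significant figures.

q1 (heat ice -9.9→0.0 °C): 176.6 × 2.15 × 9.9 = 3759 J
q2 (melt at 0 °C): 176.6 × 330.0 = 58278 J
q3 (heat water 0.0→100.0 °C): 176.6 × 4.21 × 100.0 = 74349 J
q4 (vaporize at 100 °C): 176.6 × 2270.0 = 400882 J
q5 (heat steam 100.0→107.5 °C): 176.6 × 1.99 × 7.5 = 2636 J
Total: 3759 + 58278 + 74349 + 400882 + 2636 = 539904 J = 540 kJ

q = 540 kJ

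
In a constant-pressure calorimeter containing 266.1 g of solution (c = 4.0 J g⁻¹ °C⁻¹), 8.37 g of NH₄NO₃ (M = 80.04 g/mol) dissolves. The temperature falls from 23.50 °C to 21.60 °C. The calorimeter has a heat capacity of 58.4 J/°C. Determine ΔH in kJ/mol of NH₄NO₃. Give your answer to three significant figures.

ΔH = 20.4 kJ/mol

|ΔT| = |21.60 − 23.50| = 1.90 °C
|q_surr| = (266.1 × 4.0 + 58.4) × 1.90 = 1122.8 × 1.90 = 2133 J
n(NH₄NO₃) = 8.37 / 80.04 = 0.1046 mol
Temperature fell, so q_rxn = +|q_surr| = 2.133 kJ
ΔH = q_rxn / n = 20.39 kJ/mol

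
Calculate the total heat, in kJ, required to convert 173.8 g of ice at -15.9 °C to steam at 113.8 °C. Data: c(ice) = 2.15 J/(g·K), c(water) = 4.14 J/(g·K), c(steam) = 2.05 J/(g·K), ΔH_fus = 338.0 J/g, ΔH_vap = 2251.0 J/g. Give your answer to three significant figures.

q1 (heat ice -15.9→0.0 °C): 173.8 × 2.15 × 15.9 = 5941 J
q2 (melt at 0 °C): 173.8 × 338.0 = 58744 J
q3 (heat water 0.0→100.0 °C): 173.8 × 4.14 × 100.0 = 71953 J
q4 (vaporize at 100 °C): 173.8 × 2251.0 = 391224 J
q5 (heat steam 100.0→113.8 °C): 173.8 × 2.05 × 13.8 = 4917 J
Total: 5941 + 58744 + 71953 + 391224 + 4917 = 532779 J = 533 kJ

q = 533 kJ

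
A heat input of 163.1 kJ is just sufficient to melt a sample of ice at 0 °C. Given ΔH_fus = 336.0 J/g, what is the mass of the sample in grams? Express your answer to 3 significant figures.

m = 485 g

m = q / ΔH_fus = 163100 J / 336.0 J/g = 485 g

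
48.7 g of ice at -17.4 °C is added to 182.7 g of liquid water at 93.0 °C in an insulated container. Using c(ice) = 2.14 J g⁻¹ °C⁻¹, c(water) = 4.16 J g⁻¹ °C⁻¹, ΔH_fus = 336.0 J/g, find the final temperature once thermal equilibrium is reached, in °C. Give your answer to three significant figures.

Heat to bring ice to 0 °C and melt it: q₁ = 48.7×2.14×17.4 + 48.7×336.0 = 18177 J
Heat the water can supply cooling to 0 °C: 182.7×4.16×93.0 = 70683.0 J > q₁, so all ice melts.
Energy balance: 182.7×4.16×(93.0 − T) = 18177 + 48.7×4.16×(T − 0)
760.032(93.0 − T) = 18177 + 202.592 T
70683.0 − 18177 = 962.624 T
T = 52506.0 / 962.624 = 54.54 °C

T_f = 54.5 °C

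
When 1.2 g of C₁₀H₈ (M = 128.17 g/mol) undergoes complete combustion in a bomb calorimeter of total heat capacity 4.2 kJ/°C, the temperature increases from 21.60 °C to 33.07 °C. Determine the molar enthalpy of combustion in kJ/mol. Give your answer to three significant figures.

ΔT = 33.07 − 21.60 = 11.47 °C
q_cal = C_cal × ΔT = 4.2 × 11.47 = 48.174 kJ
n = 1.2 / 128.17 = 0.009363 mol
q_rxn = −q_cal = -48.174 kJ
ΔH = -48.174 / 0.009363 = -5145 kJ/mol

ΔH = -5150 kJ/mol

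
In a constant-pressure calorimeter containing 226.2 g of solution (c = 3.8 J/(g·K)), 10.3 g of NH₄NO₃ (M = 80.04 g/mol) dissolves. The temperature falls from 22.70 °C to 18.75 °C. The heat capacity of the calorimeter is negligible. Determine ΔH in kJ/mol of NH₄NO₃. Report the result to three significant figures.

ΔH = 26.4 kJ/mol

|ΔT| = |18.75 − 22.70| = 3.95 °C
|q_surr| = (226.2 × 3.8) × 3.95 = 859.56 × 3.95 = 3395 J
n(NH₄NO₃) = 10.3 / 80.04 = 0.1287 mol
Temperature fell, so q_rxn = +|q_surr| = 3.395 kJ
ΔH = q_rxn / n = 26.38 kJ/mol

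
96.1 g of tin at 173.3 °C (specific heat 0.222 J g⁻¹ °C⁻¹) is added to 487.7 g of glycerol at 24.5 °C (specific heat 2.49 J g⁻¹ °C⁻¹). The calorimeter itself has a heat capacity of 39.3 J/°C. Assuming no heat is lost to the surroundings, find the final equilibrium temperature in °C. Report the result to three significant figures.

Heat lost by tin = heat gained by glycerol + calorimeter.
(96.1)(0.222)(173.3 − T) = [(487.7)(2.49) + 39.3](T − 24.5)
21.3342 (173.3 − T) = 1253.673 (T − 24.5)
3697.2 − 21.3342 T = 1253.673 T − 30715
34412.2 = 1275.0072 T
T = 26.99 °C

T_f = 27.0 °C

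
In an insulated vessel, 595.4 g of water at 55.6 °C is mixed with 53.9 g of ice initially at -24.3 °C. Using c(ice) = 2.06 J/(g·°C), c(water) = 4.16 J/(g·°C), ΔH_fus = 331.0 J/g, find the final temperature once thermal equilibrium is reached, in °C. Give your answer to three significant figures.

Heat to bring ice to 0 °C and melt it: q₁ = 53.9×2.06×24.3 + 53.9×331.0 = 20539 J
Heat the water can supply cooling to 0 °C: 595.4×4.16×55.6 = 137714 J > q₁, so all ice melts.
Energy balance: 595.4×4.16×(55.6 − T) = 20539 + 53.9×4.16×(T − 0)
2476.864(55.6 − T) = 20539 + 224.224 T
137714 − 20539 = 2701.088 T
T = 117175 / 2701.088 = 43.38 °C

T_f = 43.4 °C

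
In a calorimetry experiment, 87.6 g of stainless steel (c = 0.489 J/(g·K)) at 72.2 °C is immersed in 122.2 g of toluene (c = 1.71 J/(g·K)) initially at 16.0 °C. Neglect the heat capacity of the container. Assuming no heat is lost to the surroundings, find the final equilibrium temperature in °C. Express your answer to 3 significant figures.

Heat lost by stainless steel = heat gained by toluene.
(87.6)(0.489)(72.2 − T) = (122.2)(1.71)(T − 16.0)
42.8364 (72.2 − T) = 208.962 (T − 16.0)
3092.8 − 42.8364 T = 208.962 T − 3343.4
6436.2 = 251.7984 T
T = 25.56 °C

T_f = 25.6 °C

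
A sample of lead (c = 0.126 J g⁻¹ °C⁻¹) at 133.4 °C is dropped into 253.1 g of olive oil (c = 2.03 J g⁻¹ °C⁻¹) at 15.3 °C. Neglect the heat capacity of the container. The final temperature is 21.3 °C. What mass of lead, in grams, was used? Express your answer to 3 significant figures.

m = 218 g

q_gained = (253.1 × 2.03) × (21.3 − 15.3) = 3083 J
q_lost = m × 0.126 × (133.4 − 21.3) = 14.1246 m
m = 3083 / 14.1246 = 218 g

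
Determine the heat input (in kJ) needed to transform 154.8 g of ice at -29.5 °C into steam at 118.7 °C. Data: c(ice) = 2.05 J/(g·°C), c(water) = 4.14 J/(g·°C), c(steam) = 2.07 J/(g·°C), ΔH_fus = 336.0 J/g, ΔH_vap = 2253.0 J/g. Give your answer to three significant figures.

q1 (heat ice -29.5→0.0 °C): 154.8 × 2.05 × 29.5 = 9362 J
q2 (melt at 0 °C): 154.8 × 336.0 = 52013 J
q3 (heat water 0.0→100.0 °C): 154.8 × 4.14 × 100.0 = 64087 J
q4 (vaporize at 100 °C): 154.8 × 2253.0 = 348764 J
q5 (heat steam 100.0→118.7 °C): 154.8 × 2.07 × 18.7 = 5992 J
Total: 9362 + 52013 + 64087 + 348764 + 5992 = 480218 J = 480 kJ

q = 480 kJ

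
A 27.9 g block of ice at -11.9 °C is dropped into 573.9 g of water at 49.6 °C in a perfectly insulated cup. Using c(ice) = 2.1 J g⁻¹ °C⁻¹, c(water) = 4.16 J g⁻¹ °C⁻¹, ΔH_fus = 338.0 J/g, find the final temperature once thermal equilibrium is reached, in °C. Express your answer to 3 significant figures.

T_f = 43.3 °C

Heat to bring ice to 0 °C and melt it: q₁ = 27.9×2.1×11.9 + 27.9×338.0 = 10127 J
Heat the water can supply cooling to 0 °C: 573.9×4.16×49.6 = 118416 J > q₁, so all ice melts.
Energy balance: 573.9×4.16×(49.6 − T) = 10127 + 27.9×4.16×(T − 0)
2387.424(49.6 − T) = 10127 + 116.064 T
118416 − 10127 = 2503.488 T
T = 108289 / 2503.488 = 43.26 °C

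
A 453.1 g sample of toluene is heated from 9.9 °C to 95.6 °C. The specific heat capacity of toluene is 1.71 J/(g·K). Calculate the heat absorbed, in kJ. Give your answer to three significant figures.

q = 66.4 kJ

q = m c ΔT = 453.1 × 1.71 × (95.6 − 9.9)
q = 453.1 × 1.71 × 85.7 = 66400 J = 66.4 kJ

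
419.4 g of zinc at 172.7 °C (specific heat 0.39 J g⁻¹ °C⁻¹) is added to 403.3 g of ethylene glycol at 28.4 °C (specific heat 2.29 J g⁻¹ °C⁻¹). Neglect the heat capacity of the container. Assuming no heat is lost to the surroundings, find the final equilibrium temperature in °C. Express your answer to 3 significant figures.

Heat lost by zinc = heat gained by ethylene glycol.
(419.4)(0.39)(172.7 − T) = (403.3)(2.29)(T − 28.4)
163.566 (172.7 − T) = 923.557 (T − 28.4)
28248 − 163.566 T = 923.557 T − 26229
54477 = 1087.123 T
T = 50.11 °C

T_f = 50.1 °C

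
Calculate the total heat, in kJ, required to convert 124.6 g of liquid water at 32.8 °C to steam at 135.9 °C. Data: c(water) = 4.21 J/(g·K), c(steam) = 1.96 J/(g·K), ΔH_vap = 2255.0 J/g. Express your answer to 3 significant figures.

q = 325 kJ

q1 (heat water 32.8→100.0 °C): 124.6 × 4.21 × 67.2 = 35251 J
q2 (vaporize at 100 °C): 124.6 × 2255.0 = 280973 J
q3 (heat steam 100.0→135.9 °C): 124.6 × 1.96 × 35.9 = 8767 J
Total: 35251 + 280973 + 8767 = 324991 J = 325 kJ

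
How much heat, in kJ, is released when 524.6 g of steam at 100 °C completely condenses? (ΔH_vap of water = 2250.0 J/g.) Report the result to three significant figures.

q = 1180 kJ

q = m × ΔH_vap = 524.6 × 2250.0 = 1180000 J = 1180 kJ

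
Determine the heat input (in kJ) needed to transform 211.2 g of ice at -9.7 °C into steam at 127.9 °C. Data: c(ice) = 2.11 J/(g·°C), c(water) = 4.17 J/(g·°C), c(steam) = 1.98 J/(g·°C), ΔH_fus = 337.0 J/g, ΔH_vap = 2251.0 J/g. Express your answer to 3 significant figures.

q1 (heat ice -9.7→0.0 °C): 211.2 × 2.11 × 9.7 = 4323 J
q2 (melt at 0 °C): 211.2 × 337.0 = 71174 J
q3 (heat water 0.0→100.0 °C): 211.2 × 4.17 × 100.0 = 88070 J
q4 (vaporize at 100 °C): 211.2 × 2251.0 = 475411 J
q5 (heat steam 100.0→127.9 °C): 211.2 × 1.98 × 27.9 = 11667 J
Total: 4323 + 71174 + 88070 + 475411 + 11667 = 650645 J = 651 kJ

q = 651 kJ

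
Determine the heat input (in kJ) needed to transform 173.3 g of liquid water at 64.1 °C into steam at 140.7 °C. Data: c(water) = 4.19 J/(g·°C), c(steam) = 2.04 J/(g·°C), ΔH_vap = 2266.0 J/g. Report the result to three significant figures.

q1 (heat water 64.1→100.0 °C): 173.3 × 4.19 × 35.9 = 26068 J
q2 (vaporize at 100 °C): 173.3 × 2266.0 = 392698 J
q3 (heat steam 100.0→140.7 °C): 173.3 × 2.04 × 40.7 = 14389 J
Total: 26068 + 392698 + 14389 = 433155 J = 433 kJ

q = 433 kJ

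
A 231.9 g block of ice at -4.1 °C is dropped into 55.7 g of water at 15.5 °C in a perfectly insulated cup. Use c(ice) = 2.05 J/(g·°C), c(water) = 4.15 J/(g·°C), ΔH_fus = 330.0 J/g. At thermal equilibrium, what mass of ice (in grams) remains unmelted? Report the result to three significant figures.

Heat to warm all ice to 0 °C: 231.9×2.05×4.1 = 1949.1 J
Heat released by water cooling to 0 °C: 55.7×4.15×15.5 = 3582.9 J
3582.9 J < 1949.1 + 231.9×330.0 = 78476.1 J, so not all ice melts; final T = 0 °C.
Heat left for melting: 3582.9 − 1949.1 = 1633.8 J
Mass melted = 1633.8 / 330.0 = 4.951 g
Ice remaining = 231.9 − 4.951 = 226.949 g

m_ice remaining = 227 g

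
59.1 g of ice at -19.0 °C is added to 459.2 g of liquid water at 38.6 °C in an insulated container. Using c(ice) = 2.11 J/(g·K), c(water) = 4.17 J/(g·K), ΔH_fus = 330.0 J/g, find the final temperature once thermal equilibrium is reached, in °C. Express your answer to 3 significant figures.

T_f = 24.1 °C

Heat to bring ice to 0 °C and melt it: q₁ = 59.1×2.11×19.0 + 59.1×330.0 = 21872 J
Heat the water can supply cooling to 0 °C: 459.2×4.17×38.6 = 73913.8 J > q₁, so all ice melts.
Energy balance: 459.2×4.17×(38.6 − T) = 21872 + 59.1×4.17×(T − 0)
1914.864(38.6 − T) = 21872 + 246.447 T
73913.8 − 21872 = 2161.311 T
T = 52041.8 / 2161.311 = 24.08 °C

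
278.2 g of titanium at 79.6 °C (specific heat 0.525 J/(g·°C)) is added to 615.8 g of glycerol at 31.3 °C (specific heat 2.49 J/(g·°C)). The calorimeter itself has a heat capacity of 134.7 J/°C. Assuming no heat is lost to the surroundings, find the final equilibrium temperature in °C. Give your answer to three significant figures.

T_f = 35.2 °C

Heat lost by titanium = heat gained by glycerol + calorimeter.
(278.2)(0.525)(79.6 − T) = [(615.8)(2.49) + 134.7](T − 31.3)
146.055 (79.6 − T) = 1668.042 (T − 31.3)
11626 − 146.055 T = 1668.042 T − 52210
63836 = 1814.097 T
T = 35.19 °C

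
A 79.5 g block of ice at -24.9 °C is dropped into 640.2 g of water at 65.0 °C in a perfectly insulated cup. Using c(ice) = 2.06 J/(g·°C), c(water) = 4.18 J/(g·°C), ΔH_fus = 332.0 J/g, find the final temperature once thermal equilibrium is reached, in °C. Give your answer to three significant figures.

T_f = 47.7 °C

Heat to bring ice to 0 °C and melt it: q₁ = 79.5×2.06×24.9 + 79.5×332.0 = 30472 J
Heat the water can supply cooling to 0 °C: 640.2×4.18×65.0 = 173942 J > q₁, so all ice melts.
Energy balance: 640.2×4.18×(65.0 − T) = 30472 + 79.5×4.18×(T − 0)
2676.036(65.0 − T) = 30472 + 332.31 T
173942 − 30472 = 3008.346 T
T = 143470 / 3008.346 = 47.69 °C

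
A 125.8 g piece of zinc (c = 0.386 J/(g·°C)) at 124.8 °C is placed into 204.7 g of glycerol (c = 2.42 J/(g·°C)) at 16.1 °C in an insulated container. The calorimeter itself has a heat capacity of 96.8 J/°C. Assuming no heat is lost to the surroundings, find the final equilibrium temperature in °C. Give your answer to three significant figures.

T_f = 24.3 °C

Heat lost by zinc = heat gained by glycerol + calorimeter.
(125.8)(0.386)(124.8 − T) = [(204.7)(2.42) + 96.8](T − 16.1)
48.5588 (124.8 − T) = 592.174 (T − 16.1)
6060.1 − 48.5588 T = 592.174 T − 9534.0
15594.1 = 640.7328 T
T = 24.34 °C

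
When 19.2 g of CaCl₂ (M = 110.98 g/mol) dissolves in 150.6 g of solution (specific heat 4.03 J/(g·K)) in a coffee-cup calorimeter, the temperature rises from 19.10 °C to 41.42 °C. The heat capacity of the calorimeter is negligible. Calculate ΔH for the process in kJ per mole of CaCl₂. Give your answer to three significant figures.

ΔH = -78.3 kJ/mol

|ΔT| = |41.42 − 19.10| = 22.32 °C
|q_surr| = (150.6 × 4.03) × 22.32 = 606.918 × 22.32 = 13550 J
n(CaCl₂) = 19.2 / 110.98 = 0.1730 mol
Temperature rose, so q_rxn = −|q_surr| = -13.55 kJ
ΔH = q_rxn / n = -78.32 kJ/mol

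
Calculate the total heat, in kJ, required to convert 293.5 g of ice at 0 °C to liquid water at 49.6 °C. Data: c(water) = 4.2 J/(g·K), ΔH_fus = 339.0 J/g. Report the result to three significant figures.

q = 161 kJ

q1 (melt at 0 °C): 293.5 × 339.0 = 99497 J
q2 (heat water 0.0→49.6 °C): 293.5 × 4.2 × 49.6 = 61142 J
Total: 99497 + 61142 = 160639 J = 161 kJ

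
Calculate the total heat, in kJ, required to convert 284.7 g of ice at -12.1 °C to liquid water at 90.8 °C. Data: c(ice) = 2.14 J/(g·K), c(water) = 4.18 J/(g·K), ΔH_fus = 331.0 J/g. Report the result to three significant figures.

q1 (heat ice -12.1→0.0 °C): 284.7 × 2.14 × 12.1 = 7372 J
q2 (melt at 0 °C): 284.7 × 331.0 = 94236 J
q3 (heat water 0.0→90.8 °C): 284.7 × 4.18 × 90.8 = 108056 J
Total: 7372 + 94236 + 108056 = 209664 J = 210 kJ

q = 210 kJ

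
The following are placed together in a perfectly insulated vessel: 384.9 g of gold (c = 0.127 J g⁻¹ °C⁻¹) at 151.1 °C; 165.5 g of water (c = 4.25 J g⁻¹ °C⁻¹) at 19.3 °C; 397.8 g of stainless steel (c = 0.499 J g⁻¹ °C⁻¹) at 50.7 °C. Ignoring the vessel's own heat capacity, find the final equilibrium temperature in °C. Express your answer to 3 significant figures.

Σ mᵢcᵢ(T − Tᵢ) = 0  ⇒  T = Σ mᵢcᵢTᵢ / Σ mᵢcᵢ
Σ mᵢcᵢ = 384.9×0.127 + 165.5×4.25 + 397.8×0.499 = 950.7595
Σ mᵢcᵢTᵢ = 48.8823×151.1 + 703.375×19.3 + 198.5022×50.7 = 31025
T = 31025 / 950.7595 = 32.63 °C

T_f = 32.6 °C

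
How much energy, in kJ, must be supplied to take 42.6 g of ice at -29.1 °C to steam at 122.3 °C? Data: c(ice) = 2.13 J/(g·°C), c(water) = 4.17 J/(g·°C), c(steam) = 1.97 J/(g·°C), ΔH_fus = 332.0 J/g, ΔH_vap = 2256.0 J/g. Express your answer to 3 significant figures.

q = 133 kJ

q1 (heat ice -29.1→0.0 °C): 42.6 × 2.13 × 29.1 = 2640 J
q2 (melt at 0 °C): 42.6 × 332.0 = 14143 J
q3 (heat water 0.0→100.0 °C): 42.6 × 4.17 × 100.0 = 17764 J
q4 (vaporize at 100 °C): 42.6 × 2256.0 = 96106 J
q5 (heat steam 100.0→122.3 °C): 42.6 × 1.97 × 22.3 = 1871 J
Total: 2640 + 14143 + 17764 + 96106 + 1871 = 132524 J = 133 kJ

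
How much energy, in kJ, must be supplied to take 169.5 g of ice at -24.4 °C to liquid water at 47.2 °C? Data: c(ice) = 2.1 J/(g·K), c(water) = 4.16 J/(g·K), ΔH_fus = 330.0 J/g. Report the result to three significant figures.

q = 97.9 kJ

q1 (heat ice -24.4→0.0 °C): 169.5 × 2.1 × 24.4 = 8685 J
q2 (melt at 0 °C): 169.5 × 330.0 = 55935 J
q3 (heat water 0.0→47.2 °C): 169.5 × 4.16 × 47.2 = 33282 J
Total: 8685 + 55935 + 33282 = 97902 J = 97.9 kJ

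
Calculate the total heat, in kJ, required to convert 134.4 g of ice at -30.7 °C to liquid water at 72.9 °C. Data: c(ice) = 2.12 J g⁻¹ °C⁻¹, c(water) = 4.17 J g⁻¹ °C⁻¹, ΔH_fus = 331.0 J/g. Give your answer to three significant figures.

q = 94.1 kJ

q1 (heat ice -30.7→0.0 °C): 134.4 × 2.12 × 30.7 = 8747 J
q2 (melt at 0 °C): 134.4 × 331.0 = 44486 J
q3 (heat water 0.0→72.9 °C): 134.4 × 4.17 × 72.9 = 40857 J
Total: 8747 + 44486 + 40857 = 94090 J = 94.1 kJ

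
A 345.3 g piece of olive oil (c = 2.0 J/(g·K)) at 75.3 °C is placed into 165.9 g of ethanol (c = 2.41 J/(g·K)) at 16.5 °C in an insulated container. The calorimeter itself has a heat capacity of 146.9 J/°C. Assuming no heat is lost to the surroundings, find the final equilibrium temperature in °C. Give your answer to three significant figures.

T_f = 49.3 °C

Heat lost by olive oil = heat gained by ethanol + calorimeter.
(345.3)(2.0)(75.3 − T) = [(165.9)(2.41) + 146.9](T − 16.5)
690.6 (75.3 − T) = 546.719 (T − 16.5)
52002 − 690.6 T = 546.719 T − 9020.9
61022.9 = 1237.319 T
T = 49.32 °C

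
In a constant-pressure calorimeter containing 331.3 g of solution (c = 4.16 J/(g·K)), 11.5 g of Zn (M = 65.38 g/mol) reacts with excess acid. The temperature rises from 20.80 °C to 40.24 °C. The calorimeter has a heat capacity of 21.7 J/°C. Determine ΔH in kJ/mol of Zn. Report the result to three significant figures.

|ΔT| = |40.24 − 20.80| = 19.44 °C
|q_surr| = (331.3 × 4.16 + 21.7) × 19.44 = 1399.908 × 19.44 = 27210 J
n(Zn) = 11.5 / 65.38 = 0.1759 mol
Temperature rose, so q_rxn = −|q_surr| = -27.21 kJ
ΔH = q_rxn / n = -154.7 kJ/mol

ΔH = -155 kJ/mol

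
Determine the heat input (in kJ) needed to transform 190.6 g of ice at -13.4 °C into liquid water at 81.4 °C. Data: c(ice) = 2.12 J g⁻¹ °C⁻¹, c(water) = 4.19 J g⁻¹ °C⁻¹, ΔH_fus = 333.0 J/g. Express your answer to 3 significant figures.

q1 (heat ice -13.4→0.0 °C): 190.6 × 2.12 × 13.4 = 5415 J
q2 (melt at 0 °C): 190.6 × 333.0 = 63470 J
q3 (heat water 0.0→81.4 °C): 190.6 × 4.19 × 81.4 = 65007 J
Total: 5415 + 63470 + 65007 = 133892 J = 134 kJ

q = 134 kJ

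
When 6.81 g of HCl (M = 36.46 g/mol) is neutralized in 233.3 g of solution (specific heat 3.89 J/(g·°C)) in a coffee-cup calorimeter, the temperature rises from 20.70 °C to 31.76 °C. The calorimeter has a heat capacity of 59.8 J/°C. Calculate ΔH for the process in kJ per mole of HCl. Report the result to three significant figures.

ΔH = -57.3 kJ/mol

|ΔT| = |31.76 − 20.70| = 11.06 °C
|q_surr| = (233.3 × 3.89 + 59.8) × 11.06 = 967.337 × 11.06 = 10700 J
n(HCl) = 6.81 / 36.46 = 0.1868 mol
Temperature rose, so q_rxn = −|q_surr| = -10.70 kJ
ΔH = q_rxn / n = -57.28 kJ/mol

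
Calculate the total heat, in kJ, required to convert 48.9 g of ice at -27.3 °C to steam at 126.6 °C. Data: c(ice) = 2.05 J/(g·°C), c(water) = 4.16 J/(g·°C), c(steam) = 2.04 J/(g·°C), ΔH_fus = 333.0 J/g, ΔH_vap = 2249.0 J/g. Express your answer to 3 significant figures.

q1 (heat ice -27.3→0.0 °C): 48.9 × 2.05 × 27.3 = 2737 J
q2 (melt at 0 °C): 48.9 × 333.0 = 16284 J
q3 (heat water 0.0→100.0 °C): 48.9 × 4.16 × 100.0 = 20342 J
q4 (vaporize at 100 °C): 48.9 × 2249.0 = 109976 J
q5 (heat steam 100.0→126.6 °C): 48.9 × 2.04 × 26.6 = 2654 J
Total: 2737 + 16284 + 20342 + 109976 + 2654 = 151993 J = 152 kJ

q = 152 kJ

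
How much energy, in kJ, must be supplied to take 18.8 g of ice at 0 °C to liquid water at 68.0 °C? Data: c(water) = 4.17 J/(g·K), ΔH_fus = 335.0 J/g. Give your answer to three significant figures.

q1 (melt at 0 °C): 18.8 × 335.0 = 6298 J
q2 (heat water 0.0→68.0 °C): 18.8 × 4.17 × 68.0 = 5331 J
Total: 6298 + 5331 = 11629 J = 11.6 kJ

q = 11.6 kJ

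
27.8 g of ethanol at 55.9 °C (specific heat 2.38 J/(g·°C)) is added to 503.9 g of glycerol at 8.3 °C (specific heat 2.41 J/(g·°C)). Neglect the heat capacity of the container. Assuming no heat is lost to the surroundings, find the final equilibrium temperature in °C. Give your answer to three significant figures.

T_f = 10.8 °C

Heat lost by ethanol = heat gained by glycerol.
(27.8)(2.38)(55.9 − T) = (503.9)(2.41)(T − 8.3)
66.164 (55.9 − T) = 1214.399 (T − 8.3)
3698.6 − 66.164 T = 1214.399 T − 10080
13778.6 = 1280.563 T
T = 10.76 °C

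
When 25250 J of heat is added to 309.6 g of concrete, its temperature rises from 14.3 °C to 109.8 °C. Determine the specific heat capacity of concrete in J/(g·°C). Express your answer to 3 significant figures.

c = 0.854 J/(g·°C)

c = q / (m ΔT) = 25250 / (309.6 × 95.5)
c = 25250 / 29566.8 = 0.854 J/(g·°C)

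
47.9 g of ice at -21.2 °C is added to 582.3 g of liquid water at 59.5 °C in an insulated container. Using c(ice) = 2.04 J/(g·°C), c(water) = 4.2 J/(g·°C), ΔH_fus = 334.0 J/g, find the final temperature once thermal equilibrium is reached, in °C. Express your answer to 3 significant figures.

T_f = 48.2 °C

Heat to bring ice to 0 °C and melt it: q₁ = 47.9×2.04×21.2 + 47.9×334.0 = 18070 J
Heat the water can supply cooling to 0 °C: 582.3×4.2×59.5 = 145517 J > q₁, so all ice melts.
Energy balance: 582.3×4.2×(59.5 − T) = 18070 + 47.9×4.2×(T − 0)
2445.66(59.5 − T) = 18070 + 201.18 T
145517 − 18070 = 2646.84 T
T = 127447 / 2646.84 = 48.15 °C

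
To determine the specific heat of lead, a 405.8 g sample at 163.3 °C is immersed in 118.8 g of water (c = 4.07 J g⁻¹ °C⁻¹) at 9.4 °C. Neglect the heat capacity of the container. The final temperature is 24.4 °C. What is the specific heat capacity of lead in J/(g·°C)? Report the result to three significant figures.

c = 0.129 J/(g·°C)

q_gained = (118.8 × 4.07) × (24.4 − 9.4) = 7253 J
q_lost = 405.8 × c × (163.3 − 24.4) = 56365.62 c
Set equal: c = 7253 / 56365.62 = 0.129 J/(g·°C)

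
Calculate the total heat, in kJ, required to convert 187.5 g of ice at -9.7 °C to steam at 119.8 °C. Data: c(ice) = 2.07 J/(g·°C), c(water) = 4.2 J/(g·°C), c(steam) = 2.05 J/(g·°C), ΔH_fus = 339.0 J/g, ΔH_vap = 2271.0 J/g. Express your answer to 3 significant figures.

q = 580 kJ

q1 (heat ice -9.7→0.0 °C): 187.5 × 2.07 × 9.7 = 3765 J
q2 (melt at 0 °C): 187.5 × 339.0 = 63563 J
q3 (heat water 0.0→100.0 °C): 187.5 × 4.2 × 100.0 = 78750 J
q4 (vaporize at 100 °C): 187.5 × 2271.0 = 425813 J
q5 (heat steam 100.0→119.8 °C): 187.5 × 2.05 × 19.8 = 7611 J
Total: 3765 + 63563 + 78750 + 425813 + 7611 = 579502 J = 580 kJ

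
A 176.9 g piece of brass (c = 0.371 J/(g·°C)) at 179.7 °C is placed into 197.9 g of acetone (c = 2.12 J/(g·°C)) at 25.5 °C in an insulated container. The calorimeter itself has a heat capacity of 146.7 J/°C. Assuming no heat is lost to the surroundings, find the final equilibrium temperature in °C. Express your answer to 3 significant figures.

T_f = 41.5 °C

Heat lost by brass = heat gained by acetone + calorimeter.
(176.9)(0.371)(179.7 − T) = [(197.9)(2.12) + 146.7](T − 25.5)
65.6299 (179.7 − T) = 566.248 (T − 25.5)
11794 − 65.6299 T = 566.248 T − 14439
26233 = 631.8779 T
T = 41.52 °C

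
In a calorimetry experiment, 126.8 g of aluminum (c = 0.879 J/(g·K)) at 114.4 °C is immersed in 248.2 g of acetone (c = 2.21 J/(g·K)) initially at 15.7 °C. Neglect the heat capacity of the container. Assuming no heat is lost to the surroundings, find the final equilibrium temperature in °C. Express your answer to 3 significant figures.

Heat lost by aluminum = heat gained by acetone.
(126.8)(0.879)(114.4 − T) = (248.2)(2.21)(T − 15.7)
111.4572 (114.4 − T) = 548.522 (T − 15.7)
12751 − 111.4572 T = 548.522 T − 8611.8
21362.8 = 659.9792 T
T = 32.37 °C

T_f = 32.4 °C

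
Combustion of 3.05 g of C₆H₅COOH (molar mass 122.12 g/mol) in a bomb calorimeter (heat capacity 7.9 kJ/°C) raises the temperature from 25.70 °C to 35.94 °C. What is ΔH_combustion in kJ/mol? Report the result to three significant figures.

ΔH = -3240 kJ/mol

ΔT = 35.94 − 25.70 = 10.24 °C
q_cal = C_cal × ΔT = 7.9 × 10.24 = 80.896 kJ
n = 3.05 / 122.12 = 0.02498 mol
q_rxn = −q_cal = -80.896 kJ
ΔH = -80.896 / 0.02498 = -3238 kJ/mol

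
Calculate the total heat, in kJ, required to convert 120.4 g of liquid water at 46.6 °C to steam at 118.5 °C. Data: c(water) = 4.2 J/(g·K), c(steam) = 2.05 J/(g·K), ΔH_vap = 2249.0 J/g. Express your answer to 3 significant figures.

q = 302 kJ

q1 (heat water 46.6→100.0 °C): 120.4 × 4.2 × 53.4 = 27003 J
q2 (vaporize at 100 °C): 120.4 × 2249.0 = 270780 J
q3 (heat steam 100.0→118.5 °C): 120.4 × 2.05 × 18.5 = 4566 J
Total: 27003 + 270780 + 4566 = 302349 J = 302 kJ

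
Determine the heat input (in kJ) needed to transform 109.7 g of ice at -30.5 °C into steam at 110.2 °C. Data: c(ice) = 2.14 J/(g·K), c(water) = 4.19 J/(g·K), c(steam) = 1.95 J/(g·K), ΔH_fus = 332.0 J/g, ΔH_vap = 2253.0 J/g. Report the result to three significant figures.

q1 (heat ice -30.5→0.0 °C): 109.7 × 2.14 × 30.5 = 7160 J
q2 (melt at 0 °C): 109.7 × 332.0 = 36420 J
q3 (heat water 0.0→100.0 °C): 109.7 × 4.19 × 100.0 = 45964 J
q4 (vaporize at 100 °C): 109.7 × 2253.0 = 247154 J
q5 (heat steam 100.0→110.2 °C): 109.7 × 1.95 × 10.2 = 2182 J
Total: 7160 + 36420 + 45964 + 247154 + 2182 = 338880 J = 339 kJ

q = 339 kJ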